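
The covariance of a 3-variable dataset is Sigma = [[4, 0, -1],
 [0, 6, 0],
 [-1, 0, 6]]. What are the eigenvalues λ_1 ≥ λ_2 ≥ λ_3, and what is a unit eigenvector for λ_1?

Step 1 — characteristic polynomial p(λ) = det(λI - Sigma) = λ³ - tr·λ² + c_1·λ - det, where tr = trace, c_1 = sum of the principal 2×2 minors, det = det(Sigma):
  tr = 4 + 6 + 6 = 16,
  c_1 = (4·6 - (0)²) + (4·6 - (-1)²) + (6·6 - (0)²) = 24 + 23 + 36 = 83,
  det = 4·(6·6 - (0)²) - (0)·((0)·6 - (0)·(-1)) + (-1)·((0)·(0) - 6·(-1)) = 4·(36) - (0)·(0) + (-1)·(6) = 138.
  So p(λ) = λ³ - 16λ² + 83λ - 138.
Step 2 — look for an integer root (rational root theorem: any rational root is an integer divisor of 138). Testing λ = 6:
  p(6) = 216 - 576 + 498 - 138 = 0  ✓
  Dividing out (λ - 6): p(λ) = (λ - 6)(λ² - 10λ + 23).
Step 3 — remaining eigenvalues from the quadratic λ² - 10λ + 23 = 0:
  Δ = 10² - 4·23 = 100 - 92 = 8,  λ = (10 ± √8)/2 = (10 ± 2.8284)/2 ≈ 6.4142 or 3.5858.
  Sorted: λ_1 = 6.4142,  λ_2 = 6,  λ_3 = 3.5858  (check: sum = 16 = tr ✓).

Step 4 — unit eigenvector for λ_1 ≈ 6.4142: v spans the null space of (Sigma - λ_1 I), whose rows are
  r_1 = (-2.4142, 0, -1),  r_2 = (0, -0.4142, 0),  r_3 = (-1, 0, -0.4142).
  v is orthogonal to every row, so take v ∝ r_1 × r_2 = ((0)·(0) - (-1)·(-0.4142), (-1)·(0) - (-2.4142)·(0), (-2.4142)·(-0.4142) - (0)·(0)) ≈ (-0.4142, 0, 1).
  Rescale (multiply by -1 so the first nonzero entry is positive): u = (0.4142, 0, -1).
  ||u|| = √((0.4142)² + (0)² + (-1)²) = √(1.1716) ≈ 1.0824,  v_1 = u/||u|| ≈ (0.3827, 0, -0.9239) (||v_1|| = 1).

λ_1 = 6.4142,  λ_2 = 6,  λ_3 = 3.5858;  v_1 ≈ (0.3827, 0, -0.9239)


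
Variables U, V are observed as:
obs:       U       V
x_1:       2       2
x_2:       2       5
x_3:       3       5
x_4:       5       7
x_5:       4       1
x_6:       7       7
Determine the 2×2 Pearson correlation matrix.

Step 1 — column means:
  mean(U) = (2 + 2 + 3 + 5 + 4 + 7) / 6 = 23/6 = 3.8333
  mean(V) = (2 + 5 + 5 + 7 + 1 + 7) / 6 = 27/6 = 4.5

Step 2 — sample variances and covariances s[i,j] = (1/(n-1)) · Σ_k (x_{k,i} - mean_i) · (x_{k,j} - mean_j), with n-1 = 5:
  s[U,U] = ((-1.8333)·(-1.8333) + (-1.8333)·(-1.8333) + (-0.8333)·(-0.8333) + (1.1667)·(1.1667) + (0.1667)·(0.1667) + (3.1667)·(3.1667)) / 5 = 18.8333/5 = 3.7667
  s[U,V] = ((-1.8333)·(-2.5) + (-1.8333)·(0.5) + (-0.8333)·(0.5) + (1.1667)·(2.5) + (0.1667)·(-3.5) + (3.1667)·(2.5)) / 5 = 13.5/5 = 2.7
  s[V,V] = ((-2.5)·(-2.5) + (0.5)·(0.5) + (0.5)·(0.5) + (2.5)·(2.5) + (-3.5)·(-3.5) + (2.5)·(2.5)) / 5 = 31.5/5 = 6.3
  Sample standard deviations s_i = √(s[i,i]):
  s(U) = √(3.7667) = 1.9408
  s(V) = √(6.3) = 2.51

Step 3 — r_{ij} = s_{ij} / (s_i · s_j):
  r[U,U] = 1 (diagonal).
  r[U,V] = 2.7 / (1.9408 · 2.51) = 2.7 / 4.8713 = 0.5543
  r[V,V] = 1 (diagonal).

R is symmetric with unit diagonal. Assembling:

R = [[1, 0.5543],
 [0.5543, 1]]


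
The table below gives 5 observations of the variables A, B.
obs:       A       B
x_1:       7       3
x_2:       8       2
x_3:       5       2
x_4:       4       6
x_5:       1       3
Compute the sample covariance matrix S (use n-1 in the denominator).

Step 1 — column means:
  mean(A) = (7 + 8 + 5 + 4 + 1) / 5 = 25/5 = 5
  mean(B) = (3 + 2 + 2 + 6 + 3) / 5 = 16/5 = 3.2

Step 2 — sample covariance S[i,j] = (1/(n-1)) · Σ_k (x_{k,i} - mean_i) · (x_{k,j} - mean_j), with n-1 = 4.
  S[A,A] = ((2)·(2) + (3)·(3) + (0)·(0) + (-1)·(-1) + (-4)·(-4)) / 4 = 30/4 = 7.5
  S[A,B] = ((2)·(-0.2) + (3)·(-1.2) + (0)·(-1.2) + (-1)·(2.8) + (-4)·(-0.2)) / 4 = -6/4 = -1.5
  S[B,B] = ((-0.2)·(-0.2) + (-1.2)·(-1.2) + (-1.2)·(-1.2) + (2.8)·(2.8) + (-0.2)·(-0.2)) / 4 = 10.8/4 = 2.7

S is symmetric (S[j,i] = S[i,j]). Assembling:

S = [[7.5, -1.5],
 [-1.5, 2.7]]


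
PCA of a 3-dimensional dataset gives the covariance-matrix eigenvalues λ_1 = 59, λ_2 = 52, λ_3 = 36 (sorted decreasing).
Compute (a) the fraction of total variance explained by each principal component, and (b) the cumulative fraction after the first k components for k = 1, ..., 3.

Step 1 — total variance = trace(Sigma) = Σ λ_i = 59 + 52 + 36 = 147.

Step 2 — fraction explained by component i = λ_i / Σ λ:
  PC1: 59/147 = 0.4014
  PC2: 52/147 = 0.3537
  PC3: 36/147 = 0.2449

Step 3 — cumulative fraction after k components = (λ_1 + ... + λ_k) / Σ λ:
  k = 1: 59/147 = 0.4014
  k = 2: (59 + 52)/147 = 111/147 = 0.7551
  k = 3: (59 + 52 + 36)/147 = 147/147 = 1

Summary (fraction, with percent):

explained: PC1 0.4014 (40.14%), PC2 0.3537 (35.37%), PC3 0.2449 (24.49%);  cumulative: 0.4014, 0.7551, 1


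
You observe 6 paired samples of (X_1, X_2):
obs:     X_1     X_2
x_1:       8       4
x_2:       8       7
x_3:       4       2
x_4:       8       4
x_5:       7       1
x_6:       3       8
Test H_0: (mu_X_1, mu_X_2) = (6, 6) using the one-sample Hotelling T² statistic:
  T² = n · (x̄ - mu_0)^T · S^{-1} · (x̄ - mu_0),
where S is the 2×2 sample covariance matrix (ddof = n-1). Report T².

Step 1 — sample mean vector:
  mean(X_1) = (8 + 8 + 4 + 8 + 7 + 3) / 6 = 38/6 = 6.3333
  mean(X_2) = (4 + 7 + 2 + 4 + 1 + 8) / 6 = 26/6 = 4.3333
  x̄ = (6.3333, 4.3333),  deviation x̄ - mu_0 = (6.3333, 4.3333) - (6, 6) = (0.3333, -1.6667).

Step 2 — sample covariance matrix, S[i,j] = (1/(n-1)) · Σ_k (x_{k,i} - mean_i) · (x_{k,j} - mean_j), divisor n-1 = 5:
  S[X_1,X_1] = ((1.6667)·(1.6667) + (1.6667)·(1.6667) + (-2.3333)·(-2.3333) + (1.6667)·(1.6667) + (0.6667)·(0.6667) + (-3.3333)·(-3.3333)) / 5 = 25.3333/5 = 5.0667
  S[X_1,X_2] = ((1.6667)·(-0.3333) + (1.6667)·(2.6667) + (-2.3333)·(-2.3333) + (1.6667)·(-0.3333) + (0.6667)·(-3.3333) + (-3.3333)·(3.6667)) / 5 = -5.6667/5 = -1.1333
  S[X_2,X_2] = ((-0.3333)·(-0.3333) + (2.6667)·(2.6667) + (-2.3333)·(-2.3333) + (-0.3333)·(-0.3333) + (-3.3333)·(-3.3333) + (3.6667)·(3.6667)) / 5 = 37.3333/5 = 7.4667
  S = [[5.0667, -1.1333],
 [-1.1333, 7.4667]].

Step 3 — invert S. det(S) = 5.0667·7.4667 - (-1.1333)² = 36.5467.
  S^{-1} = (1/det) · [[d, -b], [-b, a]] = [[0.2043, 0.031],
 [0.031, 0.1386]].

Step 4 — quadratic form (x̄ - mu_0)^T · S^{-1} · (x̄ - mu_0):
  S^{-1} · (x̄ - mu_0) = (0.0164, -0.2207),
  (x̄ - mu_0)^T · [...] = (0.3333)·(0.0164) + (-1.6667)·(-0.2207) = 0.3733.

Step 5 — scale by n: T² = 6 · 0.3733 = 2.2401.

T² ≈ 2.2401


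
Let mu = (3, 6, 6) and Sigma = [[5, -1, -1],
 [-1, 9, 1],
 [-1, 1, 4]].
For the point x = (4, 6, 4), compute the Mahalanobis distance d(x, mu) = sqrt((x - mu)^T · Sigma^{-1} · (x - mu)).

Step 1 — centre the observation: (x - mu) = (1, 0, -2).

Step 2 — invert Sigma (cofactor / det for 3×3, or solve directly):
  Sigma^{-1} = [[0.2134, 0.0183, 0.0488],
 [0.0183, 0.1159, -0.0244],
 [0.0488, -0.0244, 0.2683]].

Step 3 — form the quadratic (x - mu)^T · Sigma^{-1} · (x - mu):
  Sigma^{-1} · (x - mu) = (0.1159, 0.0671, -0.4878).
  (x - mu)^T · [Sigma^{-1} · (x - mu)] = (1)·(0.1159) + (0)·(0.0671) + (-2)·(-0.4878) = 1.0915.

Step 4 — take square root: d = √(1.0915) ≈ 1.0447.

d(x, mu) = √(1.0915) ≈ 1.0447


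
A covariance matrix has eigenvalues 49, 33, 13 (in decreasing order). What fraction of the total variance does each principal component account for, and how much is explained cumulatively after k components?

Step 1 — total variance = trace(Sigma) = Σ λ_i = 49 + 33 + 13 = 95.

Step 2 — fraction explained by component i = λ_i / Σ λ:
  PC1: 49/95 = 0.5158
  PC2: 33/95 = 0.3474
  PC3: 13/95 = 0.1368

Step 3 — cumulative fraction after k components = (λ_1 + ... + λ_k) / Σ λ:
  k = 1: 49/95 = 0.5158
  k = 2: (49 + 33)/95 = 82/95 = 0.8632
  k = 3: (49 + 33 + 13)/95 = 95/95 = 1

Summary (fraction, with percent):

explained: PC1 0.5158 (51.58%), PC2 0.3474 (34.74%), PC3 0.1368 (13.68%);  cumulative: 0.5158, 0.8632, 1


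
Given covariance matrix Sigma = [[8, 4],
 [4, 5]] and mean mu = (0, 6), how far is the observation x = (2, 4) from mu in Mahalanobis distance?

Step 1 — centre the observation: (x - mu) = (2, -2).

Step 2 — invert Sigma. det(Sigma) = 8·5 - (4)² = 24.
  Sigma^{-1} = (1/det) · [[d, -b], [-b, a]] = [[0.2083, -0.1667],
 [-0.1667, 0.3333]].

Step 3 — form the quadratic (x - mu)^T · Sigma^{-1} · (x - mu):
  Sigma^{-1} · (x - mu) = (0.75, -1).
  (x - mu)^T · [Sigma^{-1} · (x - mu)] = (2)·(0.75) + (-2)·(-1) = 3.5.

Step 4 — take square root: d = √(3.5) ≈ 1.8708.

d(x, mu) = √(3.5) ≈ 1.8708


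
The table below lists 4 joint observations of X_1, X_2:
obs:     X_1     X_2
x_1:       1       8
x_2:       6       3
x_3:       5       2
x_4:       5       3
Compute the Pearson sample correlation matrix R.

Step 1 — column means:
  mean(X_1) = (1 + 6 + 5 + 5) / 4 = 17/4 = 4.25
  mean(X_2) = (8 + 3 + 2 + 3) / 4 = 16/4 = 4

Step 2 — sample variances and covariances s[i,j] = (1/(n-1)) · Σ_k (x_{k,i} - mean_i) · (x_{k,j} - mean_j), with n-1 = 3:
  s[X_1,X_1] = ((-3.25)·(-3.25) + (1.75)·(1.75) + (0.75)·(0.75) + (0.75)·(0.75)) / 3 = 14.75/3 = 4.9167
  s[X_1,X_2] = ((-3.25)·(4) + (1.75)·(-1) + (0.75)·(-2) + (0.75)·(-1)) / 3 = -17/3 = -5.6667
  s[X_2,X_2] = ((4)·(4) + (-1)·(-1) + (-2)·(-2) + (-1)·(-1)) / 3 = 22/3 = 7.3333
  Sample standard deviations s_i = √(s[i,i]):
  s(X_1) = √(4.9167) = 2.2174
  s(X_2) = √(7.3333) = 2.708

Step 3 — r_{ij} = s_{ij} / (s_i · s_j):
  r[X_1,X_1] = 1 (diagonal).
  r[X_1,X_2] = -5.6667 / (2.2174 · 2.708) = -5.6667 / 6.0046 = -0.9437
  r[X_2,X_2] = 1 (diagonal).

R is symmetric with unit diagonal. Assembling:

R = [[1, -0.9437],
 [-0.9437, 1]]


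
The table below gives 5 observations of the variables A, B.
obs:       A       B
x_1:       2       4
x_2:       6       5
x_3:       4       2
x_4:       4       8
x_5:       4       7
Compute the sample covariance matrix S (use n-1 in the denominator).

Step 1 — column means:
  mean(A) = (2 + 6 + 4 + 4 + 4) / 5 = 20/5 = 4
  mean(B) = (4 + 5 + 2 + 8 + 7) / 5 = 26/5 = 5.2

Step 2 — sample covariance S[i,j] = (1/(n-1)) · Σ_k (x_{k,i} - mean_i) · (x_{k,j} - mean_j), with n-1 = 4.
  S[A,A] = ((-2)·(-2) + (2)·(2) + (0)·(0) + (0)·(0) + (0)·(0)) / 4 = 8/4 = 2
  S[A,B] = ((-2)·(-1.2) + (2)·(-0.2) + (0)·(-3.2) + (0)·(2.8) + (0)·(1.8)) / 4 = 2/4 = 0.5
  S[B,B] = ((-1.2)·(-1.2) + (-0.2)·(-0.2) + (-3.2)·(-3.2) + (2.8)·(2.8) + (1.8)·(1.8)) / 4 = 22.8/4 = 5.7

S is symmetric (S[j,i] = S[i,j]). Assembling:

S = [[2, 0.5],
 [0.5, 5.7]]


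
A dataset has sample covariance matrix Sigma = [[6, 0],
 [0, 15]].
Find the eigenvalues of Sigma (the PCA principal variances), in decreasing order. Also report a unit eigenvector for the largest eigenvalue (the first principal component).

Step 1 — characteristic polynomial of 2×2 Sigma:
  det(Sigma - λI) = λ² - trace · λ + det = 0.
  trace = 6 + 15 = 21, det = 6·15 - (0)² = 90.
Step 2 — discriminant:
  Δ = trace² - 4·det = 441 - 360 = 81.
Step 3 — eigenvalues:
  λ = (trace ± √Δ)/2 = (21 ± 9)/2,
  λ_1 = 15,  λ_2 = 6.

Step 4 — unit eigenvector for λ_1: Sigma is diagonal, so its eigenvectors are the coordinate axes. λ_1 = 15 is the diagonal entry on the second coordinate axis, hence
  v_1 = (0, 1) (||v_1|| = 1).

λ_1 = 15,  λ_2 = 6;  v_1 ≈ (0, 1)


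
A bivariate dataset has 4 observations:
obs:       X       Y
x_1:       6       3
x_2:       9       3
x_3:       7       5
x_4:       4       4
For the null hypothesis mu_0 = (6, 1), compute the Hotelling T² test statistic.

Step 1 — sample mean vector:
  mean(X) = (6 + 9 + 7 + 4) / 4 = 26/4 = 6.5
  mean(Y) = (3 + 3 + 5 + 4) / 4 = 15/4 = 3.75
  x̄ = (6.5, 3.75),  deviation x̄ - mu_0 = (6.5, 3.75) - (6, 1) = (0.5, 2.75).

Step 2 — sample covariance matrix, S[i,j] = (1/(n-1)) · Σ_k (x_{k,i} - mean_i) · (x_{k,j} - mean_j), divisor n-1 = 3:
  S[X,X] = ((-0.5)·(-0.5) + (2.5)·(2.5) + (0.5)·(0.5) + (-2.5)·(-2.5)) / 3 = 13/3 = 4.3333
  S[X,Y] = ((-0.5)·(-0.75) + (2.5)·(-0.75) + (0.5)·(1.25) + (-2.5)·(0.25)) / 3 = -1.5/3 = -0.5
  S[Y,Y] = ((-0.75)·(-0.75) + (-0.75)·(-0.75) + (1.25)·(1.25) + (0.25)·(0.25)) / 3 = 2.75/3 = 0.9167
  S = [[4.3333, -0.5],
 [-0.5, 0.9167]].

Step 3 — invert S. det(S) = 4.3333·0.9167 - (-0.5)² = 3.7222.
  S^{-1} = (1/det) · [[d, -b], [-b, a]] = [[0.2463, 0.1343],
 [0.1343, 1.1642]].

Step 4 — quadratic form (x̄ - mu_0)^T · S^{-1} · (x̄ - mu_0):
  S^{-1} · (x̄ - mu_0) = (0.4925, 3.2687),
  (x̄ - mu_0)^T · [...] = (0.5)·(0.4925) + (2.75)·(3.2687) = 9.2351.

Step 5 — scale by n: T² = 4 · 9.2351 = 36.9403.

T² ≈ 36.9403


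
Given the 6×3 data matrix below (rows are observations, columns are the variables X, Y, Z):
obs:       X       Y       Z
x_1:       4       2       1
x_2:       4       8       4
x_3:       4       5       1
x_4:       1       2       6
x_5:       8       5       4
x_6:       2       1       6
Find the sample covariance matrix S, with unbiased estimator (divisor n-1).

Step 1 — column means:
  mean(X) = (4 + 4 + 4 + 1 + 8 + 2) / 6 = 23/6 = 3.8333
  mean(Y) = (2 + 8 + 5 + 2 + 5 + 1) / 6 = 23/6 = 3.8333
  mean(Z) = (1 + 4 + 1 + 6 + 4 + 6) / 6 = 22/6 = 3.6667

Step 2 — sample covariance S[i,j] = (1/(n-1)) · Σ_k (x_{k,i} - mean_i) · (x_{k,j} - mean_j), with n-1 = 5.
  S[X,X] = ((0.1667)·(0.1667) + (0.1667)·(0.1667) + (0.1667)·(0.1667) + (-2.8333)·(-2.8333) + (4.1667)·(4.1667) + (-1.8333)·(-1.8333)) / 5 = 28.8333/5 = 5.7667
  S[X,Y] = ((0.1667)·(-1.8333) + (0.1667)·(4.1667) + (0.1667)·(1.1667) + (-2.8333)·(-1.8333) + (4.1667)·(1.1667) + (-1.8333)·(-2.8333)) / 5 = 15.8333/5 = 3.1667
  S[X,Z] = ((0.1667)·(-2.6667) + (0.1667)·(0.3333) + (0.1667)·(-2.6667) + (-2.8333)·(2.3333) + (4.1667)·(0.3333) + (-1.8333)·(2.3333)) / 5 = -10.3333/5 = -2.0667
  S[Y,Y] = ((-1.8333)·(-1.8333) + (4.1667)·(4.1667) + (1.1667)·(1.1667) + (-1.8333)·(-1.8333) + (1.1667)·(1.1667) + (-2.8333)·(-2.8333)) / 5 = 34.8333/5 = 6.9667
  S[Y,Z] = ((-1.8333)·(-2.6667) + (4.1667)·(0.3333) + (1.1667)·(-2.6667) + (-1.8333)·(2.3333) + (1.1667)·(0.3333) + (-2.8333)·(2.3333)) / 5 = -7.3333/5 = -1.4667
  S[Z,Z] = ((-2.6667)·(-2.6667) + (0.3333)·(0.3333) + (-2.6667)·(-2.6667) + (2.3333)·(2.3333) + (0.3333)·(0.3333) + (2.3333)·(2.3333)) / 5 = 25.3333/5 = 5.0667

S is symmetric (S[j,i] = S[i,j]). Assembling:

S = [[5.7667, 3.1667, -2.0667],
 [3.1667, 6.9667, -1.4667],
 [-2.0667, -1.4667, 5.0667]]


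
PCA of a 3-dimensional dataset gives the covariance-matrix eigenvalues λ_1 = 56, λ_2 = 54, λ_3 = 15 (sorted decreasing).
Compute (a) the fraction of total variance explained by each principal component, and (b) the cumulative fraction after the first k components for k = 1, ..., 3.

Step 1 — total variance = trace(Sigma) = Σ λ_i = 56 + 54 + 15 = 125.

Step 2 — fraction explained by component i = λ_i / Σ λ:
  PC1: 56/125 = 0.448
  PC2: 54/125 = 0.432
  PC3: 15/125 = 0.12

Step 3 — cumulative fraction after k components = (λ_1 + ... + λ_k) / Σ λ:
  k = 1: 56/125 = 0.448
  k = 2: (56 + 54)/125 = 110/125 = 0.88
  k = 3: (56 + 54 + 15)/125 = 125/125 = 1

Summary (fraction, with percent):

explained: PC1 0.448 (44.8%), PC2 0.432 (43.2%), PC3 0.12 (12%);  cumulative: 0.448, 0.88, 1


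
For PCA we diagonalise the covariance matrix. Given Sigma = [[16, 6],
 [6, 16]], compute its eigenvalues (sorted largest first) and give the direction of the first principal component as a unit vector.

Step 1 — characteristic polynomial of 2×2 Sigma:
  det(Sigma - λI) = λ² - trace · λ + det = 0.
  trace = 16 + 16 = 32, det = 16·16 - (6)² = 220.
Step 2 — discriminant:
  Δ = trace² - 4·det = 1024 - 880 = 144.
Step 3 — eigenvalues:
  λ = (trace ± √Δ)/2 = (32 ± 12)/2,
  λ_1 = 22,  λ_2 = 10.

Step 4 — unit eigenvector for λ_1: solve (Sigma - λ_1 I)v = 0. First row:
  (16 - 22)·v_x + (6)·v_y = 0, i.e. (-6)·v_x + (6)·v_y = 0,
  so v ∝ (b, λ_1 - a) = (6, 6) = u.
  ||u|| = √((6)² + (6)²) = √(72) ≈ 8.4853,
  v_1 = u/||u|| ≈ (0.7071, 0.7071) (||v_1|| = 1).

λ_1 = 22,  λ_2 = 10;  v_1 ≈ (0.7071, 0.7071)


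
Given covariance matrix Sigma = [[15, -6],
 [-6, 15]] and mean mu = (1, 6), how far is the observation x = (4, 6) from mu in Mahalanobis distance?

Step 1 — centre the observation: (x - mu) = (3, 0).

Step 2 — invert Sigma. det(Sigma) = 15·15 - (-6)² = 189.
  Sigma^{-1} = (1/det) · [[d, -b], [-b, a]] = [[0.0794, 0.0317],
 [0.0317, 0.0794]].

Step 3 — form the quadratic (x - mu)^T · Sigma^{-1} · (x - mu):
  Sigma^{-1} · (x - mu) = (0.2381, 0.0952).
  (x - mu)^T · [Sigma^{-1} · (x - mu)] = (3)·(0.2381) + (0)·(0.0952) = 0.7143.

Step 4 — take square root: d = √(0.7143) ≈ 0.8452.

d(x, mu) = √(0.7143) ≈ 0.8452


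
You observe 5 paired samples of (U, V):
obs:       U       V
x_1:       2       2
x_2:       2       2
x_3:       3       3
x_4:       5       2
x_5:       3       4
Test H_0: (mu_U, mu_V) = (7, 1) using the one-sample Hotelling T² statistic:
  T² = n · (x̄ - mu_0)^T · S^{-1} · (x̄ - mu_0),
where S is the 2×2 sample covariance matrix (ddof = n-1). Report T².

Step 1 — sample mean vector:
  mean(U) = (2 + 2 + 3 + 5 + 3) / 5 = 15/5 = 3
  mean(V) = (2 + 2 + 3 + 2 + 4) / 5 = 13/5 = 2.6
  x̄ = (3, 2.6),  deviation x̄ - mu_0 = (3, 2.6) - (7, 1) = (-4, 1.6).

Step 2 — sample covariance matrix, S[i,j] = (1/(n-1)) · Σ_k (x_{k,i} - mean_i) · (x_{k,j} - mean_j), divisor n-1 = 4:
  S[U,U] = ((-1)·(-1) + (-1)·(-1) + (0)·(0) + (2)·(2) + (0)·(0)) / 4 = 6/4 = 1.5
  S[U,V] = ((-1)·(-0.6) + (-1)·(-0.6) + (0)·(0.4) + (2)·(-0.6) + (0)·(1.4)) / 4 = 0/4 = 0
  S[V,V] = ((-0.6)·(-0.6) + (-0.6)·(-0.6) + (0.4)·(0.4) + (-0.6)·(-0.6) + (1.4)·(1.4)) / 4 = 3.2/4 = 0.8
  S = [[1.5, 0],
 [0, 0.8]].

Step 3 — invert S. det(S) = 1.5·0.8 - (0)² = 1.2.
  S^{-1} = (1/det) · [[d, -b], [-b, a]] = [[0.6667, 0],
 [0, 1.25]].

Step 4 — quadratic form (x̄ - mu_0)^T · S^{-1} · (x̄ - mu_0):
  S^{-1} · (x̄ - mu_0) = (-2.6667, 2),
  (x̄ - mu_0)^T · [...] = (-4)·(-2.6667) + (1.6)·(2) = 13.8667.

Step 5 — scale by n: T² = 5 · 13.8667 = 69.3333.

T² ≈ 69.3333


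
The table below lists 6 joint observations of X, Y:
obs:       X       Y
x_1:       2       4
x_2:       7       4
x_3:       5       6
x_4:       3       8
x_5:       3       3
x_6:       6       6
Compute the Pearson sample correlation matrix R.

Step 1 — column means:
  mean(X) = (2 + 7 + 5 + 3 + 3 + 6) / 6 = 26/6 = 4.3333
  mean(Y) = (4 + 4 + 6 + 8 + 3 + 6) / 6 = 31/6 = 5.1667

Step 2 — sample variances and covariances s[i,j] = (1/(n-1)) · Σ_k (x_{k,i} - mean_i) · (x_{k,j} - mean_j), with n-1 = 5:
  s[X,X] = ((-2.3333)·(-2.3333) + (2.6667)·(2.6667) + (0.6667)·(0.6667) + (-1.3333)·(-1.3333) + (-1.3333)·(-1.3333) + (1.6667)·(1.6667)) / 5 = 19.3333/5 = 3.8667
  s[X,Y] = ((-2.3333)·(-1.1667) + (2.6667)·(-1.1667) + (0.6667)·(0.8333) + (-1.3333)·(2.8333) + (-1.3333)·(-2.1667) + (1.6667)·(0.8333)) / 5 = 0.6667/5 = 0.1333
  s[Y,Y] = ((-1.1667)·(-1.1667) + (-1.1667)·(-1.1667) + (0.8333)·(0.8333) + (2.8333)·(2.8333) + (-2.1667)·(-2.1667) + (0.8333)·(0.8333)) / 5 = 16.8333/5 = 3.3667
  Sample standard deviations s_i = √(s[i,i]):
  s(X) = √(3.8667) = 1.9664
  s(Y) = √(3.3667) = 1.8348

Step 3 — r_{ij} = s_{ij} / (s_i · s_j):
  r[X,X] = 1 (diagonal).
  r[X,Y] = 0.1333 / (1.9664 · 1.8348) = 0.1333 / 3.608 = 0.037
  r[Y,Y] = 1 (diagonal).

R is symmetric with unit diagonal. Assembling:

R = [[1, 0.037],
 [0.037, 1]]


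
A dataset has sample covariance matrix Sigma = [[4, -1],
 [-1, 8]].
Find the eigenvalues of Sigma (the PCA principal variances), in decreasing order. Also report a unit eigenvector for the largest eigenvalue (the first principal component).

Step 1 — characteristic polynomial of 2×2 Sigma:
  det(Sigma - λI) = λ² - trace · λ + det = 0.
  trace = 4 + 8 = 12, det = 4·8 - (-1)² = 31.
Step 2 — discriminant:
  Δ = trace² - 4·det = 144 - 124 = 20.
Step 3 — eigenvalues:
  λ = (trace ± √Δ)/2 = (12 ± 4.4721)/2,
  λ_1 = 8.2361,  λ_2 = 3.7639.

Step 4 — unit eigenvector for λ_1: solve (Sigma - λ_1 I)v = 0. First row:
  (4 - 8.2361)·v_x + (-1)·v_y = 0, i.e. (-4.2361)·v_x + (-1)·v_y = 0,
  so v ∝ (b, λ_1 - a) = (-1, 4.2361); multiply by -1 so the first entry is positive: u = (1, -4.2361).
  ||u|| = √((1)² + (-4.2361)²) = √(18.9443) ≈ 4.3525,
  v_1 = u/||u|| ≈ (0.2298, -0.9732) (||v_1|| = 1).

λ_1 = 8.2361,  λ_2 = 3.7639;  v_1 ≈ (0.2298, -0.9732)


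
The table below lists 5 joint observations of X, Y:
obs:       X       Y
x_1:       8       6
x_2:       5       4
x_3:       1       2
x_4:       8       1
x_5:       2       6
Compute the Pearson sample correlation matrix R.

Step 1 — column means:
  mean(X) = (8 + 5 + 1 + 8 + 2) / 5 = 24/5 = 4.8
  mean(Y) = (6 + 4 + 2 + 1 + 6) / 5 = 19/5 = 3.8

Step 2 — sample variances and covariances s[i,j] = (1/(n-1)) · Σ_k (x_{k,i} - mean_i) · (x_{k,j} - mean_j), with n-1 = 4:
  s[X,X] = ((3.2)·(3.2) + (0.2)·(0.2) + (-3.8)·(-3.8) + (3.2)·(3.2) + (-2.8)·(-2.8)) / 4 = 42.8/4 = 10.7
  s[X,Y] = ((3.2)·(2.2) + (0.2)·(0.2) + (-3.8)·(-1.8) + (3.2)·(-2.8) + (-2.8)·(2.2)) / 4 = -1.2/4 = -0.3
  s[Y,Y] = ((2.2)·(2.2) + (0.2)·(0.2) + (-1.8)·(-1.8) + (-2.8)·(-2.8) + (2.2)·(2.2)) / 4 = 20.8/4 = 5.2
  Sample standard deviations s_i = √(s[i,i]):
  s(X) = √(10.7) = 3.2711
  s(Y) = √(5.2) = 2.2804

Step 3 — r_{ij} = s_{ij} / (s_i · s_j):
  r[X,X] = 1 (diagonal).
  r[X,Y] = -0.3 / (3.2711 · 2.2804) = -0.3 / 7.4592 = -0.0402
  r[Y,Y] = 1 (diagonal).

R is symmetric with unit diagonal. Assembling:

R = [[1, -0.0402],
 [-0.0402, 1]]


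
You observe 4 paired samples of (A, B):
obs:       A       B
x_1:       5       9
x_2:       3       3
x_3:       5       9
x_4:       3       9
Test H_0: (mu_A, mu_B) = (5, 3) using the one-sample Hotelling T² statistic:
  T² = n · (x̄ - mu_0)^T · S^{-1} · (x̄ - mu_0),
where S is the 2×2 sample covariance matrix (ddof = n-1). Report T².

Step 1 — sample mean vector:
  mean(A) = (5 + 3 + 5 + 3) / 4 = 16/4 = 4
  mean(B) = (9 + 3 + 9 + 9) / 4 = 30/4 = 7.5
  x̄ = (4, 7.5),  deviation x̄ - mu_0 = (4, 7.5) - (5, 3) = (-1, 4.5).

Step 2 — sample covariance matrix, S[i,j] = (1/(n-1)) · Σ_k (x_{k,i} - mean_i) · (x_{k,j} - mean_j), divisor n-1 = 3:
  S[A,A] = ((1)·(1) + (-1)·(-1) + (1)·(1) + (-1)·(-1)) / 3 = 4/3 = 1.3333
  S[A,B] = ((1)·(1.5) + (-1)·(-4.5) + (1)·(1.5) + (-1)·(1.5)) / 3 = 6/3 = 2
  S[B,B] = ((1.5)·(1.5) + (-4.5)·(-4.5) + (1.5)·(1.5) + (1.5)·(1.5)) / 3 = 27/3 = 9
  S = [[1.3333, 2],
 [2, 9]].

Step 3 — invert S. det(S) = 1.3333·9 - (2)² = 8.
  S^{-1} = (1/det) · [[d, -b], [-b, a]] = [[1.125, -0.25],
 [-0.25, 0.1667]].

Step 4 — quadratic form (x̄ - mu_0)^T · S^{-1} · (x̄ - mu_0):
  S^{-1} · (x̄ - mu_0) = (-2.25, 1),
  (x̄ - mu_0)^T · [...] = (-1)·(-2.25) + (4.5)·(1) = 6.75.

Step 5 — scale by n: T² = 4 · 6.75 = 27.

T² ≈ 27


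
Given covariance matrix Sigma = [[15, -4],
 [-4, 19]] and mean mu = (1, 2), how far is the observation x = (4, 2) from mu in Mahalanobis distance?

Step 1 — centre the observation: (x - mu) = (3, 0).

Step 2 — invert Sigma. det(Sigma) = 15·19 - (-4)² = 269.
  Sigma^{-1} = (1/det) · [[d, -b], [-b, a]] = [[0.0706, 0.0149],
 [0.0149, 0.0558]].

Step 3 — form the quadratic (x - mu)^T · Sigma^{-1} · (x - mu):
  Sigma^{-1} · (x - mu) = (0.2119, 0.0446).
  (x - mu)^T · [Sigma^{-1} · (x - mu)] = (3)·(0.2119) + (0)·(0.0446) = 0.6357.

Step 4 — take square root: d = √(0.6357) ≈ 0.7973.

d(x, mu) = √(0.6357) ≈ 0.7973


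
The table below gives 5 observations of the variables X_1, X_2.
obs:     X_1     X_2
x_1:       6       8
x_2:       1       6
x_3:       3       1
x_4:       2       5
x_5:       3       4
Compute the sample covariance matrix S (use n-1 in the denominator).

Step 1 — column means:
  mean(X_1) = (6 + 1 + 3 + 2 + 3) / 5 = 15/5 = 3
  mean(X_2) = (8 + 6 + 1 + 5 + 4) / 5 = 24/5 = 4.8

Step 2 — sample covariance S[i,j] = (1/(n-1)) · Σ_k (x_{k,i} - mean_i) · (x_{k,j} - mean_j), with n-1 = 4.
  S[X_1,X_1] = ((3)·(3) + (-2)·(-2) + (0)·(0) + (-1)·(-1) + (0)·(0)) / 4 = 14/4 = 3.5
  S[X_1,X_2] = ((3)·(3.2) + (-2)·(1.2) + (0)·(-3.8) + (-1)·(0.2) + (0)·(-0.8)) / 4 = 7/4 = 1.75
  S[X_2,X_2] = ((3.2)·(3.2) + (1.2)·(1.2) + (-3.8)·(-3.8) + (0.2)·(0.2) + (-0.8)·(-0.8)) / 4 = 26.8/4 = 6.7

S is symmetric (S[j,i] = S[i,j]). Assembling:

S = [[3.5, 1.75],
 [1.75, 6.7]]


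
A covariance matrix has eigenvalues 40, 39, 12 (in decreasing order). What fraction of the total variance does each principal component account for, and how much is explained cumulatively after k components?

Step 1 — total variance = trace(Sigma) = Σ λ_i = 40 + 39 + 12 = 91.

Step 2 — fraction explained by component i = λ_i / Σ λ:
  PC1: 40/91 = 0.4396
  PC2: 39/91 = 0.4286
  PC3: 12/91 = 0.1319

Step 3 — cumulative fraction after k components = (λ_1 + ... + λ_k) / Σ λ:
  k = 1: 40/91 = 0.4396
  k = 2: (40 + 39)/91 = 79/91 = 0.8681
  k = 3: (40 + 39 + 12)/91 = 91/91 = 1

Summary (fraction, with percent):

explained: PC1 0.4396 (43.96%), PC2 0.4286 (42.86%), PC3 0.1319 (13.19%);  cumulative: 0.4396, 0.8681, 1


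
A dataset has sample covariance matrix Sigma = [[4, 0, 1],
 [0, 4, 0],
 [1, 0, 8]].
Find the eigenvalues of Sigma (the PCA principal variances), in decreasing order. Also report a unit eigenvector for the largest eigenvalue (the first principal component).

Step 1 — characteristic polynomial p(λ) = det(λI - Sigma) = λ³ - tr·λ² + c_1·λ - det, where tr = trace, c_1 = sum of the principal 2×2 minors, det = det(Sigma):
  tr = 4 + 4 + 8 = 16,
  c_1 = (4·4 - (0)²) + (4·8 - (1)²) + (4·8 - (0)²) = 16 + 31 + 32 = 79,
  det = 4·(4·8 - (0)²) - (0)·((0)·8 - (0)·(1)) + (1)·((0)·(0) - 4·(1)) = 4·(32) - (0)·(0) + (1)·(-4) = 124.
  So p(λ) = λ³ - 16λ² + 79λ - 124.
Step 2 — look for an integer root (rational root theorem: any rational root is an integer divisor of 124). Testing λ = 4:
  p(4) = 64 - 256 + 316 - 124 = 0  ✓
  Dividing out (λ - 4): p(λ) = (λ - 4)(λ² - 12λ + 31).
Step 3 — remaining eigenvalues from the quadratic λ² - 12λ + 31 = 0:
  Δ = 12² - 4·31 = 144 - 124 = 20,  λ = (12 ± √20)/2 = (12 ± 4.4721)/2 ≈ 8.2361 or 3.7639.
  Sorted: λ_1 = 8.2361,  λ_2 = 4,  λ_3 = 3.7639  (check: sum = 16 = tr ✓).

Step 4 — unit eigenvector for λ_1 ≈ 8.2361: v spans the null space of (Sigma - λ_1 I), whose rows are
  r_1 = (-4.2361, 0, 1),  r_2 = (0, -4.2361, 0),  r_3 = (1, 0, -0.2361).
  v is orthogonal to every row, so take v ∝ r_1 × r_2 = ((0)·(0) - (1)·(-4.2361), (1)·(0) - (-4.2361)·(0), (-4.2361)·(-4.2361) - (0)·(0)) ≈ (4.2361, 0, 17.9443).
  Let u = (4.2361, 0, 17.9443).
  ||u|| = √((4.2361)² + (0)² + (17.9443)²) = √(339.9412) ≈ 18.4375,  v_1 = u/||u|| ≈ (0.2298, 0, 0.9732) (||v_1|| = 1).

λ_1 = 8.2361,  λ_2 = 4,  λ_3 = 3.7639;  v_1 ≈ (0.2298, 0, 0.9732)


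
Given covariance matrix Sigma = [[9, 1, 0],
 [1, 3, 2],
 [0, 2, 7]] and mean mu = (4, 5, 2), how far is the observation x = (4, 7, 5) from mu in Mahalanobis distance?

Step 1 — centre the observation: (x - mu) = (0, 2, 3).

Step 2 — invert Sigma (cofactor / det for 3×3, or solve directly):
  Sigma^{-1} = [[0.1164, -0.0479, 0.0137],
 [-0.0479, 0.4315, -0.1233],
 [0.0137, -0.1233, 0.1781]].

Step 3 — form the quadratic (x - mu)^T · Sigma^{-1} · (x - mu):
  Sigma^{-1} · (x - mu) = (-0.0548, 0.4932, 0.2877).
  (x - mu)^T · [Sigma^{-1} · (x - mu)] = (0)·(-0.0548) + (2)·(0.4932) + (3)·(0.2877) = 1.8493.

Step 4 — take square root: d = √(1.8493) ≈ 1.3599.

d(x, mu) = √(1.8493) ≈ 1.3599


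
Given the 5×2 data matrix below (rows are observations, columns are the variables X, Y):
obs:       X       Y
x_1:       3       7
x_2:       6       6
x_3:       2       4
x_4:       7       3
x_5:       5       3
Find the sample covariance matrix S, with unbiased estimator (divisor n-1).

Step 1 — column means:
  mean(X) = (3 + 6 + 2 + 7 + 5) / 5 = 23/5 = 4.6
  mean(Y) = (7 + 6 + 4 + 3 + 3) / 5 = 23/5 = 4.6

Step 2 — sample covariance S[i,j] = (1/(n-1)) · Σ_k (x_{k,i} - mean_i) · (x_{k,j} - mean_j), with n-1 = 4.
  S[X,X] = ((-1.6)·(-1.6) + (1.4)·(1.4) + (-2.6)·(-2.6) + (2.4)·(2.4) + (0.4)·(0.4)) / 4 = 17.2/4 = 4.3
  S[X,Y] = ((-1.6)·(2.4) + (1.4)·(1.4) + (-2.6)·(-0.6) + (2.4)·(-1.6) + (0.4)·(-1.6)) / 4 = -4.8/4 = -1.2
  S[Y,Y] = ((2.4)·(2.4) + (1.4)·(1.4) + (-0.6)·(-0.6) + (-1.6)·(-1.6) + (-1.6)·(-1.6)) / 4 = 13.2/4 = 3.3

S is symmetric (S[j,i] = S[i,j]). Assembling:

S = [[4.3, -1.2],
 [-1.2, 3.3]]


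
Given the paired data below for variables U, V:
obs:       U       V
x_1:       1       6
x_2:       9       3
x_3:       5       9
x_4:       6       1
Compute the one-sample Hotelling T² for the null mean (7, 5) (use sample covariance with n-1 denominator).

Step 1 — sample mean vector:
  mean(U) = (1 + 9 + 5 + 6) / 4 = 21/4 = 5.25
  mean(V) = (6 + 3 + 9 + 1) / 4 = 19/4 = 4.75
  x̄ = (5.25, 4.75),  deviation x̄ - mu_0 = (5.25, 4.75) - (7, 5) = (-1.75, -0.25).

Step 2 — sample covariance matrix, S[i,j] = (1/(n-1)) · Σ_k (x_{k,i} - mean_i) · (x_{k,j} - mean_j), divisor n-1 = 3:
  S[U,U] = ((-4.25)·(-4.25) + (3.75)·(3.75) + (-0.25)·(-0.25) + (0.75)·(0.75)) / 3 = 32.75/3 = 10.9167
  S[U,V] = ((-4.25)·(1.25) + (3.75)·(-1.75) + (-0.25)·(4.25) + (0.75)·(-3.75)) / 3 = -15.75/3 = -5.25
  S[V,V] = ((1.25)·(1.25) + (-1.75)·(-1.75) + (4.25)·(4.25) + (-3.75)·(-3.75)) / 3 = 36.75/3 = 12.25
  S = [[10.9167, -5.25],
 [-5.25, 12.25]].

Step 3 — invert S. det(S) = 10.9167·12.25 - (-5.25)² = 106.1667.
  S^{-1} = (1/det) · [[d, -b], [-b, a]] = [[0.1154, 0.0495],
 [0.0495, 0.1028]].

Step 4 — quadratic form (x̄ - mu_0)^T · S^{-1} · (x̄ - mu_0):
  S^{-1} · (x̄ - mu_0) = (-0.2143, -0.1122),
  (x̄ - mu_0)^T · [...] = (-1.75)·(-0.2143) + (-0.25)·(-0.1122) = 0.4031.

Step 5 — scale by n: T² = 4 · 0.4031 = 1.6122.

T² ≈ 1.6122


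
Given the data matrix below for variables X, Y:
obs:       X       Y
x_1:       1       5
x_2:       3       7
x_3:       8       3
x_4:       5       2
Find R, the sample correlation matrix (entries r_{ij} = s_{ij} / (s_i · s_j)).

Step 1 — column means:
  mean(X) = (1 + 3 + 8 + 5) / 4 = 17/4 = 4.25
  mean(Y) = (5 + 7 + 3 + 2) / 4 = 17/4 = 4.25

Step 2 — sample variances and covariances s[i,j] = (1/(n-1)) · Σ_k (x_{k,i} - mean_i) · (x_{k,j} - mean_j), with n-1 = 3:
  s[X,X] = ((-3.25)·(-3.25) + (-1.25)·(-1.25) + (3.75)·(3.75) + (0.75)·(0.75)) / 3 = 26.75/3 = 8.9167
  s[X,Y] = ((-3.25)·(0.75) + (-1.25)·(2.75) + (3.75)·(-1.25) + (0.75)·(-2.25)) / 3 = -12.25/3 = -4.0833
  s[Y,Y] = ((0.75)·(0.75) + (2.75)·(2.75) + (-1.25)·(-1.25) + (-2.25)·(-2.25)) / 3 = 14.75/3 = 4.9167
  Sample standard deviations s_i = √(s[i,i]):
  s(X) = √(8.9167) = 2.9861
  s(Y) = √(4.9167) = 2.2174

Step 3 — r_{ij} = s_{ij} / (s_i · s_j):
  r[X,X] = 1 (diagonal).
  r[X,Y] = -4.0833 / (2.9861 · 2.2174) = -4.0833 / 6.6212 = -0.6167
  r[Y,Y] = 1 (diagonal).

R is symmetric with unit diagonal. Assembling:

R = [[1, -0.6167],
 [-0.6167, 1]]


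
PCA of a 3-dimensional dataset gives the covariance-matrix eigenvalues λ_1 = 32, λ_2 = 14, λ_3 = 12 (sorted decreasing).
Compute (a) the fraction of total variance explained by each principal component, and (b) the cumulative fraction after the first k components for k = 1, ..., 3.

Step 1 — total variance = trace(Sigma) = Σ λ_i = 32 + 14 + 12 = 58.

Step 2 — fraction explained by component i = λ_i / Σ λ:
  PC1: 32/58 = 0.5517
  PC2: 14/58 = 0.2414
  PC3: 12/58 = 0.2069

Step 3 — cumulative fraction after k components = (λ_1 + ... + λ_k) / Σ λ:
  k = 1: 32/58 = 0.5517
  k = 2: (32 + 14)/58 = 46/58 = 0.7931
  k = 3: (32 + 14 + 12)/58 = 58/58 = 1

Summary (fraction, with percent):

explained: PC1 0.5517 (55.17%), PC2 0.2414 (24.14%), PC3 0.2069 (20.69%);  cumulative: 0.5517, 0.7931, 1


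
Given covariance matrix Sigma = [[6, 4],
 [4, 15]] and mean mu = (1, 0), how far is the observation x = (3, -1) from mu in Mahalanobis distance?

Step 1 — centre the observation: (x - mu) = (2, -1).

Step 2 — invert Sigma. det(Sigma) = 6·15 - (4)² = 74.
  Sigma^{-1} = (1/det) · [[d, -b], [-b, a]] = [[0.2027, -0.0541],
 [-0.0541, 0.0811]].

Step 3 — form the quadratic (x - mu)^T · Sigma^{-1} · (x - mu):
  Sigma^{-1} · (x - mu) = (0.4595, -0.1892).
  (x - mu)^T · [Sigma^{-1} · (x - mu)] = (2)·(0.4595) + (-1)·(-0.1892) = 1.1081.

Step 4 — take square root: d = √(1.1081) ≈ 1.0527.

d(x, mu) = √(1.1081) ≈ 1.0527


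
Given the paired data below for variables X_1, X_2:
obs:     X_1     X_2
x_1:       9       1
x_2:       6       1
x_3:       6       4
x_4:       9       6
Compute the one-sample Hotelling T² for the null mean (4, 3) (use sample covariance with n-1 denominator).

Step 1 — sample mean vector:
  mean(X_1) = (9 + 6 + 6 + 9) / 4 = 30/4 = 7.5
  mean(X_2) = (1 + 1 + 4 + 6) / 4 = 12/4 = 3
  x̄ = (7.5, 3),  deviation x̄ - mu_0 = (7.5, 3) - (4, 3) = (3.5, 0).

Step 2 — sample covariance matrix, S[i,j] = (1/(n-1)) · Σ_k (x_{k,i} - mean_i) · (x_{k,j} - mean_j), divisor n-1 = 3:
  S[X_1,X_1] = ((1.5)·(1.5) + (-1.5)·(-1.5) + (-1.5)·(-1.5) + (1.5)·(1.5)) / 3 = 9/3 = 3
  S[X_1,X_2] = ((1.5)·(-2) + (-1.5)·(-2) + (-1.5)·(1) + (1.5)·(3)) / 3 = 3/3 = 1
  S[X_2,X_2] = ((-2)·(-2) + (-2)·(-2) + (1)·(1) + (3)·(3)) / 3 = 18/3 = 6
  S = [[3, 1],
 [1, 6]].

Step 3 — invert S. det(S) = 3·6 - (1)² = 17.
  S^{-1} = (1/det) · [[d, -b], [-b, a]] = [[0.3529, -0.0588],
 [-0.0588, 0.1765]].

Step 4 — quadratic form (x̄ - mu_0)^T · S^{-1} · (x̄ - mu_0):
  S^{-1} · (x̄ - mu_0) = (1.2353, -0.2059),
  (x̄ - mu_0)^T · [...] = (3.5)·(1.2353) + (0)·(-0.2059) = 4.3235.

Step 5 — scale by n: T² = 4 · 4.3235 = 17.2941.

T² ≈ 17.2941


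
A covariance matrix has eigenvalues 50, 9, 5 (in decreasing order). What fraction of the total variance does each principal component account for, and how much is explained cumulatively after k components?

Step 1 — total variance = trace(Sigma) = Σ λ_i = 50 + 9 + 5 = 64.

Step 2 — fraction explained by component i = λ_i / Σ λ:
  PC1: 50/64 = 0.7812
  PC2: 9/64 = 0.1406
  PC3: 5/64 = 0.0781

Step 3 — cumulative fraction after k components = (λ_1 + ... + λ_k) / Σ λ:
  k = 1: 50/64 = 0.7812
  k = 2: (50 + 9)/64 = 59/64 = 0.9219
  k = 3: (50 + 9 + 5)/64 = 64/64 = 1

Summary (fraction, with percent):

explained: PC1 0.7812 (78.12%), PC2 0.1406 (14.06%), PC3 0.0781 (7.81%);  cumulative: 0.7812, 0.9219, 1


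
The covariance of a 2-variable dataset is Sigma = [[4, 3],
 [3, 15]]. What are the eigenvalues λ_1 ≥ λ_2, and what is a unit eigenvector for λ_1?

Step 1 — characteristic polynomial of 2×2 Sigma:
  det(Sigma - λI) = λ² - trace · λ + det = 0.
  trace = 4 + 15 = 19, det = 4·15 - (3)² = 51.
Step 2 — discriminant:
  Δ = trace² - 4·det = 361 - 204 = 157.
Step 3 — eigenvalues:
  λ = (trace ± √Δ)/2 = (19 ± 12.53)/2,
  λ_1 = 15.765,  λ_2 = 3.235.

Step 4 — unit eigenvector for λ_1: solve (Sigma - λ_1 I)v = 0. First row:
  (4 - 15.765)·v_x + (3)·v_y = 0, i.e. (-11.765)·v_x + (3)·v_y = 0,
  so v ∝ (b, λ_1 - a) = (3, 11.765) = u.
  ||u|| = √((3)² + (11.765)²) = √(147.4148) ≈ 12.1414,
  v_1 = u/||u|| ≈ (0.2471, 0.969) (||v_1|| = 1).

λ_1 = 15.765,  λ_2 = 3.235;  v_1 ≈ (0.2471, 0.969)


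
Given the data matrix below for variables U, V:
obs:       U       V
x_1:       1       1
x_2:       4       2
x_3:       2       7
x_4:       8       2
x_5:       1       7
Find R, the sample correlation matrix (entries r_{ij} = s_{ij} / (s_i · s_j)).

Step 1 — column means:
  mean(U) = (1 + 4 + 2 + 8 + 1) / 5 = 16/5 = 3.2
  mean(V) = (1 + 2 + 7 + 2 + 7) / 5 = 19/5 = 3.8

Step 2 — sample variances and covariances s[i,j] = (1/(n-1)) · Σ_k (x_{k,i} - mean_i) · (x_{k,j} - mean_j), with n-1 = 4:
  s[U,U] = ((-2.2)·(-2.2) + (0.8)·(0.8) + (-1.2)·(-1.2) + (4.8)·(4.8) + (-2.2)·(-2.2)) / 4 = 34.8/4 = 8.7
  s[U,V] = ((-2.2)·(-2.8) + (0.8)·(-1.8) + (-1.2)·(3.2) + (4.8)·(-1.8) + (-2.2)·(3.2)) / 4 = -14.8/4 = -3.7
  s[V,V] = ((-2.8)·(-2.8) + (-1.8)·(-1.8) + (3.2)·(3.2) + (-1.8)·(-1.8) + (3.2)·(3.2)) / 4 = 34.8/4 = 8.7
  Sample standard deviations s_i = √(s[i,i]):
  s(U) = √(8.7) = 2.9496
  s(V) = √(8.7) = 2.9496

Step 3 — r_{ij} = s_{ij} / (s_i · s_j):
  r[U,U] = 1 (diagonal).
  r[U,V] = -3.7 / (2.9496 · 2.9496) = -3.7 / 8.7 = -0.4253
  r[V,V] = 1 (diagonal).

R is symmetric with unit diagonal. Assembling:

R = [[1, -0.4253],
 [-0.4253, 1]]


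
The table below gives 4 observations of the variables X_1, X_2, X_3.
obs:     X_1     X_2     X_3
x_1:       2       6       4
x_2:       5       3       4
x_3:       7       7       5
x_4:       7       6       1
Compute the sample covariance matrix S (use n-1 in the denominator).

Step 1 — column means:
  mean(X_1) = (2 + 5 + 7 + 7) / 4 = 21/4 = 5.25
  mean(X_2) = (6 + 3 + 7 + 6) / 4 = 22/4 = 5.5
  mean(X_3) = (4 + 4 + 5 + 1) / 4 = 14/4 = 3.5

Step 2 — sample covariance S[i,j] = (1/(n-1)) · Σ_k (x_{k,i} - mean_i) · (x_{k,j} - mean_j), with n-1 = 3.
  S[X_1,X_1] = ((-3.25)·(-3.25) + (-0.25)·(-0.25) + (1.75)·(1.75) + (1.75)·(1.75)) / 3 = 16.75/3 = 5.5833
  S[X_1,X_2] = ((-3.25)·(0.5) + (-0.25)·(-2.5) + (1.75)·(1.5) + (1.75)·(0.5)) / 3 = 2.5/3 = 0.8333
  S[X_1,X_3] = ((-3.25)·(0.5) + (-0.25)·(0.5) + (1.75)·(1.5) + (1.75)·(-2.5)) / 3 = -3.5/3 = -1.1667
  S[X_2,X_2] = ((0.5)·(0.5) + (-2.5)·(-2.5) + (1.5)·(1.5) + (0.5)·(0.5)) / 3 = 9/3 = 3
  S[X_2,X_3] = ((0.5)·(0.5) + (-2.5)·(0.5) + (1.5)·(1.5) + (0.5)·(-2.5)) / 3 = 0/3 = 0
  S[X_3,X_3] = ((0.5)·(0.5) + (0.5)·(0.5) + (1.5)·(1.5) + (-2.5)·(-2.5)) / 3 = 9/3 = 3

S is symmetric (S[j,i] = S[i,j]). Assembling:

S = [[5.5833, 0.8333, -1.1667],
 [0.8333, 3, 0],
 [-1.1667, 0, 3]]


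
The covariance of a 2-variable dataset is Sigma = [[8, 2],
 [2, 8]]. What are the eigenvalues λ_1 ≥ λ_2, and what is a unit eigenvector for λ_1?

Step 1 — characteristic polynomial of 2×2 Sigma:
  det(Sigma - λI) = λ² - trace · λ + det = 0.
  trace = 8 + 8 = 16, det = 8·8 - (2)² = 60.
Step 2 — discriminant:
  Δ = trace² - 4·det = 256 - 240 = 16.
Step 3 — eigenvalues:
  λ = (trace ± √Δ)/2 = (16 ± 4)/2,
  λ_1 = 10,  λ_2 = 6.

Step 4 — unit eigenvector for λ_1: solve (Sigma - λ_1 I)v = 0. First row:
  (8 - 10)·v_x + (2)·v_y = 0, i.e. (-2)·v_x + (2)·v_y = 0,
  so v ∝ (b, λ_1 - a) = (2, 2) = u.
  ||u|| = √((2)² + (2)²) = √(8) ≈ 2.8284,
  v_1 = u/||u|| ≈ (0.7071, 0.7071) (||v_1|| = 1).

λ_1 = 10,  λ_2 = 6;  v_1 ≈ (0.7071, 0.7071)


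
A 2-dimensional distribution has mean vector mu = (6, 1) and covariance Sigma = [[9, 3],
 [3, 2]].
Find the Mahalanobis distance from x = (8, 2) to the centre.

Step 1 — centre the observation: (x - mu) = (2, 1).

Step 2 — invert Sigma. det(Sigma) = 9·2 - (3)² = 9.
  Sigma^{-1} = (1/det) · [[d, -b], [-b, a]] = [[0.2222, -0.3333],
 [-0.3333, 1]].

Step 3 — form the quadratic (x - mu)^T · Sigma^{-1} · (x - mu):
  Sigma^{-1} · (x - mu) = (0.1111, 0.3333).
  (x - mu)^T · [Sigma^{-1} · (x - mu)] = (2)·(0.1111) + (1)·(0.3333) = 0.5556.

Step 4 — take square root: d = √(0.5556) ≈ 0.7454.

d(x, mu) = √(0.5556) ≈ 0.7454


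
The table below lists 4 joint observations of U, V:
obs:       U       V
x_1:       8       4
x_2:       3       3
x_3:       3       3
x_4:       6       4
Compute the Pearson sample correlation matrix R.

Step 1 — column means:
  mean(U) = (8 + 3 + 3 + 6) / 4 = 20/4 = 5
  mean(V) = (4 + 3 + 3 + 4) / 4 = 14/4 = 3.5

Step 2 — sample variances and covariances s[i,j] = (1/(n-1)) · Σ_k (x_{k,i} - mean_i) · (x_{k,j} - mean_j), with n-1 = 3:
  s[U,U] = ((3)·(3) + (-2)·(-2) + (-2)·(-2) + (1)·(1)) / 3 = 18/3 = 6
  s[U,V] = ((3)·(0.5) + (-2)·(-0.5) + (-2)·(-0.5) + (1)·(0.5)) / 3 = 4/3 = 1.3333
  s[V,V] = ((0.5)·(0.5) + (-0.5)·(-0.5) + (-0.5)·(-0.5) + (0.5)·(0.5)) / 3 = 1/3 = 0.3333
  Sample standard deviations s_i = √(s[i,i]):
  s(U) = √(6) = 2.4495
  s(V) = √(0.3333) = 0.5774

Step 3 — r_{ij} = s_{ij} / (s_i · s_j):
  r[U,U] = 1 (diagonal).
  r[U,V] = 1.3333 / (2.4495 · 0.5774) = 1.3333 / 1.4142 = 0.9428
  r[V,V] = 1 (diagonal).

R is symmetric with unit diagonal. Assembling:

R = [[1, 0.9428],
 [0.9428, 1]]
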